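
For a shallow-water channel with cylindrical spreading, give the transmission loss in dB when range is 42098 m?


TL = 10*log10(42098) = 46.24

46.24 dB


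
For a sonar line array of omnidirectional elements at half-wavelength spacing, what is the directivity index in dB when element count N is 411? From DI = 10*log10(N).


DI = 10*log10(411) = 26.14

26.14 dB


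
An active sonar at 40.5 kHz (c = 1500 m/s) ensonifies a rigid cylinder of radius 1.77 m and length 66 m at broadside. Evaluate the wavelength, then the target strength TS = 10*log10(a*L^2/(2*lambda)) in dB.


Step 1: lambda = c/f = 1500/40500 = 0.03704 m
Step 2: TS = 10*log10(a*L^2/(2*lambda)) = 10*log10(1.77*66^2/(2*0.03704)) = 50.17

50.17 dB


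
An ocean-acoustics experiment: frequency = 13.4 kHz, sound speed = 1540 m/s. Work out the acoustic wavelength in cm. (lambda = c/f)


lambda = c/f = 1540 / 13400 = 0.1149 m = 11.49 cm

11.49 cm


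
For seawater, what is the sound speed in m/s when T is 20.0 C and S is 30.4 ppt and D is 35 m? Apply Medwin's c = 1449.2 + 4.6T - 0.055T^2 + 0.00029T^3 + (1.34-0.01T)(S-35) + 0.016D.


c = 1449.2 + 4.6*20.0 - 0.055*20.0^2 + 0.00029*20.0^3 + (1.34 - 0.01*20.0)*(30.4 - 35) + 0.016*35 = 1516.84

1516.84 m/s


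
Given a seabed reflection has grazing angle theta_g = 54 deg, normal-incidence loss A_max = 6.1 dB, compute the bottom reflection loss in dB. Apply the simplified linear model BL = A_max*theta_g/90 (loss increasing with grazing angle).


3.66 dB


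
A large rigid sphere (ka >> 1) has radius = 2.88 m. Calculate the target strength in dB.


3.17 dB


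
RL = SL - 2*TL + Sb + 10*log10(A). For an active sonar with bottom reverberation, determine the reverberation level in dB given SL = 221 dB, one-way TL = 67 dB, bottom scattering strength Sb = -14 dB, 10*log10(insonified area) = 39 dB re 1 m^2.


RL = SL - 2*TL + Sb + 10*log10(A) = 221 - 2*67 + (-14) + 39 = 112

112 dB


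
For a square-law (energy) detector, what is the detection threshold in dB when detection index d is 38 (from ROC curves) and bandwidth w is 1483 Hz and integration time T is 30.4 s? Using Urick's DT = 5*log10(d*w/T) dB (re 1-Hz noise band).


DT = 5*log10(d*w/T) = 5*log10(38 * 1483 / 30.4) = 5*log10(1853.75) = 16.34

16.34 dB


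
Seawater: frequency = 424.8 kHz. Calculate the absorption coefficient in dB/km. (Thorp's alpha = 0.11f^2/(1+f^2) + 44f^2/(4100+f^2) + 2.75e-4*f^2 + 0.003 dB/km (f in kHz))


f^2 = 180455.04
alpha = 0.11*180455.04/(1+180455.04) + 44*180455.04/(4100+180455.04) + 2.75e-4*180455.04 + 0.003 = 92.761

92.761 dB/km


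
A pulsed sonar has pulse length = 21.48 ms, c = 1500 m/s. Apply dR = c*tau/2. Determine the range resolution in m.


dR = c*tau/2 = 1500 * 21.48e-3 / 2 = 16.11

16.11 m


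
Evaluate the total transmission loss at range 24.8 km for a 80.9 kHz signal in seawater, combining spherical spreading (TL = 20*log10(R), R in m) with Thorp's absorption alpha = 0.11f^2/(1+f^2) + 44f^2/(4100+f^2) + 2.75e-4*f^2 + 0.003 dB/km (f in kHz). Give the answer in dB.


Step 1 (Thorp): alpha = 0.11*6544.81/(1+6544.81) + 44*6544.81/(4100+6544.81) + 2.75e-4*6544.81 + 0.003 = 28.9656 dB/km
Step 2: TL_spread = 20*log10(24800) = 87.89 dB
Step 3: TL_abs = alpha*R = 28.9656 * 24.8 = 718.35 dB
Step 4: TL_total = 87.89 + 718.35 = 806.24

806.24 dB


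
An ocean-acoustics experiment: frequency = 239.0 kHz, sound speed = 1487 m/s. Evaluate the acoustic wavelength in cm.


lambda = c/f = 1487 / 239000 = 0.0062 m = 0.62 cm

0.62 cm


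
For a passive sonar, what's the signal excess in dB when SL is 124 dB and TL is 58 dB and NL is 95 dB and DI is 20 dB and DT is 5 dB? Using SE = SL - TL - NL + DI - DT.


-14 dB


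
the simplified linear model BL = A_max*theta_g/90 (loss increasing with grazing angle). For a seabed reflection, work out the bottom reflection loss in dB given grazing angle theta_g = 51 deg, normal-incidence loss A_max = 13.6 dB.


BL = A_max * theta_g / 90 = 13.6 * 51 / 90 = 7.71

7.71 dB


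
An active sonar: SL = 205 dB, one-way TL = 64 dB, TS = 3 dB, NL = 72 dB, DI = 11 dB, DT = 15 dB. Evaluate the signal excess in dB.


SE = SL - 2*TL + TS - NL + DI - DT = 205 - 2*64 + (3) - 72 + 11 - 15 = 4

4 dB


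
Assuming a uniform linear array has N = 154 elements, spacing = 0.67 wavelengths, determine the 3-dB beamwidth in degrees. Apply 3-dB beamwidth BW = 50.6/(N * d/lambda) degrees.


0.49 deg


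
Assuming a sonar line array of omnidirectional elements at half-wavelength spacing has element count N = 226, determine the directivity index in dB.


DI = 10*log10(226) = 23.54

23.54 dB


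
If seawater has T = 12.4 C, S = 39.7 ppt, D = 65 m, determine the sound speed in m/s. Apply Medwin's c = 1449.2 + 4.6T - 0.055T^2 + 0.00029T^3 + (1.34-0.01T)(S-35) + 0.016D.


c = 1449.2 + 4.6*12.4 - 0.055*12.4^2 + 0.00029*12.4^3 + (1.34 - 0.01*12.4)*(39.7 - 35) + 0.016*65 = 1505.09

1505.09 m/s


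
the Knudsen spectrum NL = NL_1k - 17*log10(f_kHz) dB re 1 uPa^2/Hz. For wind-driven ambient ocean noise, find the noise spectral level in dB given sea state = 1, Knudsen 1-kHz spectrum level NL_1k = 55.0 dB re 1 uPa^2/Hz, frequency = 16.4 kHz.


NL = NL_1k - 17*log10(f_kHz) = 55.0 - 17*log10(16.4) = 55.0 - (20.65) = 34.35

34.35 dB


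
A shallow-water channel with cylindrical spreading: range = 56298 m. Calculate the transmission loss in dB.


TL = 10*log10(56298) = 47.5

47.5 dB


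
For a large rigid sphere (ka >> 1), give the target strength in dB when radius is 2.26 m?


1.06 dB


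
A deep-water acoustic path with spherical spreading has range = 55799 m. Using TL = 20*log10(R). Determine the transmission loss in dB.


94.93 dB


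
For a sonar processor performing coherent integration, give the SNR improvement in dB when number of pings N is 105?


Gain = 10*log10(105) = 20.21

20.21 dB


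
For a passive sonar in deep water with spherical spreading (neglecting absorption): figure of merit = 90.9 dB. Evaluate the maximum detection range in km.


35.08 km


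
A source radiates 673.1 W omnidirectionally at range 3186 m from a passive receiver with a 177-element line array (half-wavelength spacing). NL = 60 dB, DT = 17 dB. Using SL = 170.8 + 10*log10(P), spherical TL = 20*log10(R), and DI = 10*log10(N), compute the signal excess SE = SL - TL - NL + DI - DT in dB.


Step 1: SL = 170.8 + 10*log10(673.1) = 199.08 dB
Step 2: TL = 20*log10(3186) = 70.06 dB
Step 3: DI = 10*log10(177) = 22.48 dB
Step 4: SE = SL - TL - NL + DI - DT = 199.08 - 70.06 - 60 + 22.48 - 17 = 74.5

74.5 dB


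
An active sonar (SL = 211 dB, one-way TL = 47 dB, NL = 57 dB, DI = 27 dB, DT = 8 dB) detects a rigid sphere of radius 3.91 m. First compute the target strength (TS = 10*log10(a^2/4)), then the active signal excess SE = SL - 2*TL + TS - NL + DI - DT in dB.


Step 1: TS = 10*log10(3.91^2/4) = 5.82 dB
Step 2: SE = SL - 2*TL + TS - NL + DI - DT = 211 - 2*47 + (5.82) - 57 + 27 - 8 = 84.82

84.82 dB


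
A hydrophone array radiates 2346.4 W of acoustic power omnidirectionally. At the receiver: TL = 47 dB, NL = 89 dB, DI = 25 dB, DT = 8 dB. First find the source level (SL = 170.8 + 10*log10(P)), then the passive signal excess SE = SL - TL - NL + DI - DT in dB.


Step 1: SL = 170.8 + 10*log10(2346.4) = 204.5 dB
Step 2: SE = SL - TL - NL + DI - DT = 204.5 - 47 - 89 + 25 - 8 = 85.5

85.5 dB


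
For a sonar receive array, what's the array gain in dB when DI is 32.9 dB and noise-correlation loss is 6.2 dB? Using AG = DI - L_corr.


AG = DI - L_corr = 32.9 - 6.2 = 26.7

26.7 dB


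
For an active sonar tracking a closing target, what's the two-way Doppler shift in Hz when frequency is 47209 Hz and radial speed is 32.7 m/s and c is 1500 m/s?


2058.31 Hz


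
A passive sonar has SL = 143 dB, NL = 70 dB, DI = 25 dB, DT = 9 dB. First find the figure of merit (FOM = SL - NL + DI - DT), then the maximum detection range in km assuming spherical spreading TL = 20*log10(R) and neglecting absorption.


Step 1: FOM = SL - NL + DI - DT = 143 - 70 + 25 - 9 = 89 dB
Step 2: at max range FOM = TL = 20*log10(R), so R = 10^(89/20) = 28183.83 m = 28.18 km

28.18 km


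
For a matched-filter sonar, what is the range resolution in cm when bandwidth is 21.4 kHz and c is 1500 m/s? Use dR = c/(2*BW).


3.5 cm


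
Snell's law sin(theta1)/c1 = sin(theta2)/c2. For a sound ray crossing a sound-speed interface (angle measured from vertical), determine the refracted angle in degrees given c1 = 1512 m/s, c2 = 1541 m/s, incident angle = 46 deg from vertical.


47.15 deg


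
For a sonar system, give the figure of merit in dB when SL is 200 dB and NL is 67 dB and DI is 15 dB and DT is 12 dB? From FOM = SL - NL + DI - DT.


FOM = SL - NL + DI - DT = 200 - 67 + 15 - 12 = 136

136 dB


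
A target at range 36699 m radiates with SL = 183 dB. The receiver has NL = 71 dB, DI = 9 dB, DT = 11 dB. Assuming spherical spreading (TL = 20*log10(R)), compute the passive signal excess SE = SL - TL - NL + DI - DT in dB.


Step 1: TL = 20*log10(36699) = 91.29 dB
Step 2: SE = 183 - 91.29 - 71 + 9 - 11 = 18.71

18.71 dB


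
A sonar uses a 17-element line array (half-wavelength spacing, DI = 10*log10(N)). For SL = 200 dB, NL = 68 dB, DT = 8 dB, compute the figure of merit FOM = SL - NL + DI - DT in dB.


Step 1: DI = 10*log10(17) = 12.3 dB
Step 2: FOM = SL - NL + DI - DT = 200 - 68 + 12.3 - 8 = 136.3

136.3 dB


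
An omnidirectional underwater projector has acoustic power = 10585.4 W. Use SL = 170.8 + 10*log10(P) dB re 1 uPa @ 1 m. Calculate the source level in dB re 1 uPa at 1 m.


SL = 170.8 + 10*log10(10585.4) = 170.8 + 40.25 = 211.05

211.05 dB


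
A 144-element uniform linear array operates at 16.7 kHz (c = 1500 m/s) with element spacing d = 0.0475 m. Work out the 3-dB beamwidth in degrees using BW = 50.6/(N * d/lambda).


Step 1: lambda = 1500/16700 = 0.08982 m
Step 2: d/lambda = 0.0475/0.08982 = 0.5288
Step 3: BW = 50.6/(N * d/lambda) = 50.6/(144 * 0.5288) = 0.66

0.66 deg


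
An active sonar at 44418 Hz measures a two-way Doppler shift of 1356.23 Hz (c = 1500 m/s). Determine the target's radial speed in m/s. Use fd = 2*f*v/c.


From fd = 2*f*v/c, v = c*fd/(2*f) = 1500 * 1356.23 / (2*44418) = 22.9

22.9 m/s


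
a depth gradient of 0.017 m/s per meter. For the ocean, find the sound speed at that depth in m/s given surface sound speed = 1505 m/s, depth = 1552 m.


c = 1505 + 0.017 * 1552 = 1531.384

1531.384 m/s


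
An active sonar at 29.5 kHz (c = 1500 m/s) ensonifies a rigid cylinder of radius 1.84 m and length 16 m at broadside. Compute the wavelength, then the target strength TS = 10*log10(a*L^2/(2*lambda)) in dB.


Step 1: lambda = c/f = 1500/29500 = 0.05085 m
Step 2: TS = 10*log10(a*L^2/(2*lambda)) = 10*log10(1.84*16^2/(2*0.05085)) = 36.66

36.66 dB


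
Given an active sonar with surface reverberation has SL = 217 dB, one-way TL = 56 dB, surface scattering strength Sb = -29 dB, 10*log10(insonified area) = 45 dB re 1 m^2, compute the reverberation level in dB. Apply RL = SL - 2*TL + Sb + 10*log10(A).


RL = SL - 2*TL + Sb + 10*log10(A) = 217 - 2*56 + (-29) + 45 = 121

121 dB


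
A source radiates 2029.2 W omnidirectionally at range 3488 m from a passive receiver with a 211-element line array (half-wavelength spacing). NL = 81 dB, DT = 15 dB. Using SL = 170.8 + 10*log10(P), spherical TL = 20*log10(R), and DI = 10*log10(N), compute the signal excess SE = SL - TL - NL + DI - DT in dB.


Step 1: SL = 170.8 + 10*log10(2029.2) = 203.87 dB
Step 2: TL = 20*log10(3488) = 70.85 dB
Step 3: DI = 10*log10(211) = 23.24 dB
Step 4: SE = SL - TL - NL + DI - DT = 203.87 - 70.85 - 81 + 23.24 - 15 = 60.26

60.26 dB


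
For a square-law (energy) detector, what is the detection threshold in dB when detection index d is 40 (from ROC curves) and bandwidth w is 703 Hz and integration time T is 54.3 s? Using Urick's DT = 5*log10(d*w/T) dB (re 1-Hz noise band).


13.57 dB


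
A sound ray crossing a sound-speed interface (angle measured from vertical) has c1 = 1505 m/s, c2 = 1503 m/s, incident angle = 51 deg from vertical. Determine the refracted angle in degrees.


sin(theta2) = (c2/c1)*sin(theta1) = (1503/1505)*sin(51 deg) = 0.77611
theta2 = arcsin(0.77611) = 50.91

50.91 deg


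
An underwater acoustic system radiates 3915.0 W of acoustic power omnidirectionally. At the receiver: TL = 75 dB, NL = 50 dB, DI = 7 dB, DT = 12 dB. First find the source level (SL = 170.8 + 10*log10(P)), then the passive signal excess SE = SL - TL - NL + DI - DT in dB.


Step 1: SL = 170.8 + 10*log10(3915.0) = 206.73 dB
Step 2: SE = SL - TL - NL + DI - DT = 206.73 - 75 - 50 + 7 - 12 = 76.73

76.73 dB


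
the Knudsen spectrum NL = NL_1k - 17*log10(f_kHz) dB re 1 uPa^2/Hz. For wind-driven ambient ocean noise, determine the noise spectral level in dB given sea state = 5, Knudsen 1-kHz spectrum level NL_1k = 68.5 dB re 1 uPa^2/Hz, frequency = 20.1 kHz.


NL = NL_1k - 17*log10(f_kHz) = 68.5 - 17*log10(20.1) = 68.5 - (22.15) = 46.35

46.35 dB


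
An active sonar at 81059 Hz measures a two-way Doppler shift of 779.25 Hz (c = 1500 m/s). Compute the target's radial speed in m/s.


7.21 m/s


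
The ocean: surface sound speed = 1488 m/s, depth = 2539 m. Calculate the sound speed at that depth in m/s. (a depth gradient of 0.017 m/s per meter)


c = 1488 + 0.017 * 2539 = 1531.163

1531.163 m/s


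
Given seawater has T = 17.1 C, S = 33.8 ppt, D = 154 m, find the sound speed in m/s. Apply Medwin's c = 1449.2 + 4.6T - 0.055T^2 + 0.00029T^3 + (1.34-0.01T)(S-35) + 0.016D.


c = 1449.2 + 4.6*17.1 - 0.055*17.1^2 + 0.00029*17.1^3 + (1.34 - 0.01*17.1)*(33.8 - 35) + 0.016*154 = 1514.29

1514.29 m/s


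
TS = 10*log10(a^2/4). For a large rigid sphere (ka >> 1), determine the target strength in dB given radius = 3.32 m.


TS = 10*log10(3.32^2 / 4) = 10*log10(2.7556) = 4.4

4.4 dB


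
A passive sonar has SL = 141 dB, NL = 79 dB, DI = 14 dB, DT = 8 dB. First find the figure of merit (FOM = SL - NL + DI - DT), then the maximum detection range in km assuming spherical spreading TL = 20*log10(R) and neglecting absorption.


Step 1: FOM = SL - NL + DI - DT = 141 - 79 + 14 - 8 = 68 dB
Step 2: at max range FOM = TL = 20*log10(R), so R = 10^(68/20) = 2511.89 m = 2.51 km

2.51 km


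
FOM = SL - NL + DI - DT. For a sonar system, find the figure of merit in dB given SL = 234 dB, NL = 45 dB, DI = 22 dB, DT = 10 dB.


201 dB


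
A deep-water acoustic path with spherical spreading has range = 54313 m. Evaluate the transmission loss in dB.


TL = 20*log10(54313) = 94.7

94.7 dB


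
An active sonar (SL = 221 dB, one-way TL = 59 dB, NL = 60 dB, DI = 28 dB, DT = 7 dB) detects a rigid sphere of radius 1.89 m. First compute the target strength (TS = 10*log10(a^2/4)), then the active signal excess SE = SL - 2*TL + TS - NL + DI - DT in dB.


Step 1: TS = 10*log10(1.89^2/4) = -0.49 dB
Step 2: SE = SL - 2*TL + TS - NL + DI - DT = 221 - 2*59 + (-0.49) - 60 + 28 - 7 = 63.51

63.51 dB


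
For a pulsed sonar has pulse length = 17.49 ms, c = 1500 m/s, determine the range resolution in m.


13.1175 m


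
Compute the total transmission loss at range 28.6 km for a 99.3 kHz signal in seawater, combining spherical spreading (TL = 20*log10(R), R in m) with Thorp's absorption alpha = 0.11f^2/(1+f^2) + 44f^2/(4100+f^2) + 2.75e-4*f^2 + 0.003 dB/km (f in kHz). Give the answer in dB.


1058.74 dB


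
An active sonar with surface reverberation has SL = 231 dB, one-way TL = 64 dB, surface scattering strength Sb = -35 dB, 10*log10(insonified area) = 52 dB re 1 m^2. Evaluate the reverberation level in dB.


RL = SL - 2*TL + Sb + 10*log10(A) = 231 - 2*64 + (-35) + 52 = 120

120 dB


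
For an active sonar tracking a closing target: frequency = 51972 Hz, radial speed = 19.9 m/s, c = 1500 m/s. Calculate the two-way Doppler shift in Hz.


1378.99 Hz


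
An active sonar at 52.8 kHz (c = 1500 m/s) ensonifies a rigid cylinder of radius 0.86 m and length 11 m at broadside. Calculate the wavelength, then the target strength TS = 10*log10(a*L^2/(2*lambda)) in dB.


Step 1: lambda = c/f = 1500/52800 = 0.02841 m
Step 2: TS = 10*log10(a*L^2/(2*lambda)) = 10*log10(0.86*11^2/(2*0.02841)) = 32.63

32.63 dB


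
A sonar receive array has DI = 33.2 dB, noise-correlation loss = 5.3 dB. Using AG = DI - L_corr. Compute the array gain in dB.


AG = DI - L_corr = 33.2 - 5.3 = 27.9

27.9 dB


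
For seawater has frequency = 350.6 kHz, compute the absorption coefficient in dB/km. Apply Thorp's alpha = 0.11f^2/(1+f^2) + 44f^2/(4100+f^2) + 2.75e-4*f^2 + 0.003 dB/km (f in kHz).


f^2 = 122920.36
alpha = 0.11*122920.36/(1+122920.36) + 44*122920.36/(4100+122920.36) + 2.75e-4*122920.36 + 0.003 = 76.496

76.496 dB/km


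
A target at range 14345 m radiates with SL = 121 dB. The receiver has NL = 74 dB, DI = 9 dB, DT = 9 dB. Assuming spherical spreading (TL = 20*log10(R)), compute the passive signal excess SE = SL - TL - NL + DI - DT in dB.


-36.13 dB


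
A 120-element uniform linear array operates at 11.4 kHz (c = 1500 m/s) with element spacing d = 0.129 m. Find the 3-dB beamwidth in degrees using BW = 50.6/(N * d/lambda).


Step 1: lambda = 1500/11400 = 0.13158 m
Step 2: d/lambda = 0.129/0.13158 = 0.9804
Step 3: BW = 50.6/(N * d/lambda) = 50.6/(120 * 0.9804) = 0.43

0.43 deg


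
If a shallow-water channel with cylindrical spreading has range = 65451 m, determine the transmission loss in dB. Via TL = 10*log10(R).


48.16 dB


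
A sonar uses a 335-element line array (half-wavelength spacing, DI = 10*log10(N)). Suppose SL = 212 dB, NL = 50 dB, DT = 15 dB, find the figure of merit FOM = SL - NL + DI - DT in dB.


172.25 dB


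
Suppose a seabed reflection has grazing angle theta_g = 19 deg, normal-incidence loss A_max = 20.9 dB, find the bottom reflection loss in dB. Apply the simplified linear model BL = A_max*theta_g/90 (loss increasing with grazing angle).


BL = A_max * theta_g / 90 = 20.9 * 19 / 90 = 4.41

4.41 dB


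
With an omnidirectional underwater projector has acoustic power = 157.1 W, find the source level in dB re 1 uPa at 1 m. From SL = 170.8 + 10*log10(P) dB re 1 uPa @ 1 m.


SL = 170.8 + 10*log10(157.1) = 170.8 + 21.96 = 192.76

192.76 dB


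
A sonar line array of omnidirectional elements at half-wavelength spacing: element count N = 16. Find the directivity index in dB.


DI = 10*log10(16) = 12.04

12.04 dB


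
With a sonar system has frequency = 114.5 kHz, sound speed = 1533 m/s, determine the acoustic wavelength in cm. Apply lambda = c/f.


lambda = c/f = 1533 / 114500 = 0.0134 m = 1.34 cm

1.34 cm


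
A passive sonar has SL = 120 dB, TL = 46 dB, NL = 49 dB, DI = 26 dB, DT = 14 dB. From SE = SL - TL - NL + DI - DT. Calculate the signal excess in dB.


37 dB


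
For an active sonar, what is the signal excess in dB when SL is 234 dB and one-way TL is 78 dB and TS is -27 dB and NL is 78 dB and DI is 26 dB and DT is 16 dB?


SE = SL - 2*TL + TS - NL + DI - DT = 234 - 2*78 + (-27) - 78 + 26 - 16 = -17

-17 dB


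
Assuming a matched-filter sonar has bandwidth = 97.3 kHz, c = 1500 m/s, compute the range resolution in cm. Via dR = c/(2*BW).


dR = c/(2*BW) = 1500 / (2 * 97.3e3) = 0.0077 m = 0.77 cm

0.77 cm


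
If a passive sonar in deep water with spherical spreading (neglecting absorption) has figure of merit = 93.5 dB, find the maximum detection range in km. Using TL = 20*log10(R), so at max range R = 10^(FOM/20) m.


47.32 km


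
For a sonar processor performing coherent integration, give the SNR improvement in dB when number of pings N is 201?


Gain = 10*log10(201) = 23.03

23.03 dB


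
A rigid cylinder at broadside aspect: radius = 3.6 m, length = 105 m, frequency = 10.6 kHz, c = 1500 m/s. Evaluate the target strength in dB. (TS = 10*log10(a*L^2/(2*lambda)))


51.47 dB


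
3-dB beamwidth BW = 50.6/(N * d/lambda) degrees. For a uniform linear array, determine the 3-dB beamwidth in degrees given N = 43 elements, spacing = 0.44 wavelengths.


BW = 50.6 / (43 * 0.44) = 50.6 / 18.92 = 2.67

2.67 deg


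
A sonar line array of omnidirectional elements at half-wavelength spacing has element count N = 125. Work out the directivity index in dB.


DI = 10*log10(125) = 20.97

20.97 dB


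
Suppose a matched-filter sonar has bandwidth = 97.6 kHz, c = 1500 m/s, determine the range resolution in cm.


dR = c/(2*BW) = 1500 / (2 * 97.6e3) = 0.0077 m = 0.77 cm

0.77 cm


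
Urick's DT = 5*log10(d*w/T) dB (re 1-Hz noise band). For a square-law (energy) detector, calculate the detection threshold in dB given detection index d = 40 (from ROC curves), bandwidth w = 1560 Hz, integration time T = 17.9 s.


17.71 dB


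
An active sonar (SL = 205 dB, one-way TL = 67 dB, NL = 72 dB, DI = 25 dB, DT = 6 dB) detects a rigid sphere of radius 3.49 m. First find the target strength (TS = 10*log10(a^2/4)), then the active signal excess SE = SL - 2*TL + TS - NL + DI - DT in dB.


Step 1: TS = 10*log10(3.49^2/4) = 4.84 dB
Step 2: SE = SL - 2*TL + TS - NL + DI - DT = 205 - 2*67 + (4.84) - 72 + 25 - 6 = 22.84

22.84 dB


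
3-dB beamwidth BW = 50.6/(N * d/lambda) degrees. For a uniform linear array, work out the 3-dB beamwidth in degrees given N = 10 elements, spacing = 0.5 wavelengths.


BW = 50.6 / (10 * 0.5) = 50.6 / 5.0 = 10.12

10.12 deg


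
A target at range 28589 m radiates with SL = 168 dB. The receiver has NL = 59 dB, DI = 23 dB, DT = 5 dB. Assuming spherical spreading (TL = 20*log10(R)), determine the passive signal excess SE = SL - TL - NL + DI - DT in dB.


37.88 dB


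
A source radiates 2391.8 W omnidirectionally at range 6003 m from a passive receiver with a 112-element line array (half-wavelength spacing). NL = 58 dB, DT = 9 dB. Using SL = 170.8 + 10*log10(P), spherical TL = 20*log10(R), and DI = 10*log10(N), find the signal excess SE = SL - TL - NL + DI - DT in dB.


Step 1: SL = 170.8 + 10*log10(2391.8) = 204.59 dB
Step 2: TL = 20*log10(6003) = 75.57 dB
Step 3: DI = 10*log10(112) = 20.49 dB
Step 4: SE = SL - TL - NL + DI - DT = 204.59 - 75.57 - 58 + 20.49 - 9 = 82.51

82.51 dB


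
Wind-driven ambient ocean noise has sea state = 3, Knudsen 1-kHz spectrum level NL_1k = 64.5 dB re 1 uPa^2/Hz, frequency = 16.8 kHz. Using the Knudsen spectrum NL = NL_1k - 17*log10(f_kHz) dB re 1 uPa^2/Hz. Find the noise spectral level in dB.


NL = NL_1k - 17*log10(f_kHz) = 64.5 - 17*log10(16.8) = 64.5 - (20.83) = 43.67

43.67 dB


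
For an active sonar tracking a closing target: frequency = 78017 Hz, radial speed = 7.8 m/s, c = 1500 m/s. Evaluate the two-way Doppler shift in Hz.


811.38 Hz


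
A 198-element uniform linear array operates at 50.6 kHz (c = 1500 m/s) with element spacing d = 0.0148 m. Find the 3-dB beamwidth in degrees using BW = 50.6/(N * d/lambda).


0.51 deg


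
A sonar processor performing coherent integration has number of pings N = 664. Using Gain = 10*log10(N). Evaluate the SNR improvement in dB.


Gain = 10*log10(664) = 28.22

28.22 dB


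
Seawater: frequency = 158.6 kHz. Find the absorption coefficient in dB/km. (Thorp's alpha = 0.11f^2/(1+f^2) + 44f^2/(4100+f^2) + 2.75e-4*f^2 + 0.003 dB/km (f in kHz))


f^2 = 25153.96
alpha = 0.11*25153.96/(1+25153.96) + 44*25153.96/(4100+25153.96) + 2.75e-4*25153.96 + 0.003 = 44.864

44.864 dB/km


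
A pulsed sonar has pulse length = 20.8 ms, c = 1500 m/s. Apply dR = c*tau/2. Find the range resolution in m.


dR = c*tau/2 = 1500 * 20.8e-3 / 2 = 15.6

15.6 m


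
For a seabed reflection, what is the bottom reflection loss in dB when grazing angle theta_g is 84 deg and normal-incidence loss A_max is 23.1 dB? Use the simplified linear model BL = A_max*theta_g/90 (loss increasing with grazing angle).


BL = A_max * theta_g / 90 = 23.1 * 84 / 90 = 21.56

21.56 dB


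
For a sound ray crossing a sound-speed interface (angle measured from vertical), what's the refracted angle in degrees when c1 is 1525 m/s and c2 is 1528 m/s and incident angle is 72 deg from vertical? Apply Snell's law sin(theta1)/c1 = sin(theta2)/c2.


72.35 deg


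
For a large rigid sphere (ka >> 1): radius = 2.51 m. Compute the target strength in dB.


TS = 10*log10(2.51^2 / 4) = 10*log10(1.575025) = 1.97

1.97 dB


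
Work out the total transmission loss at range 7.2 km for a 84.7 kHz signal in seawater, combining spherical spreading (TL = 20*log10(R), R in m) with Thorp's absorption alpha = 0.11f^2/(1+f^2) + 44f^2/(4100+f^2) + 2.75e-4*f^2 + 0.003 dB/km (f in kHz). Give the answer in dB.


Step 1 (Thorp): alpha = 0.11*7174.09/(1+7174.09) + 44*7174.09/(4100+7174.09) + 2.75e-4*7174.09 + 0.003 = 30.0846 dB/km
Step 2: TL_spread = 20*log10(7200) = 77.15 dB
Step 3: TL_abs = alpha*R = 30.0846 * 7.2 = 216.61 dB
Step 4: TL_total = 77.15 + 216.61 = 293.76

293.76 dB


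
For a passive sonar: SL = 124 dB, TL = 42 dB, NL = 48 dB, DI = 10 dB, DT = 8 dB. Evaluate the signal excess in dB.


SE = SL - TL - NL + DI - DT = 124 - 42 - 48 + 10 - 8 = 36

36 dB


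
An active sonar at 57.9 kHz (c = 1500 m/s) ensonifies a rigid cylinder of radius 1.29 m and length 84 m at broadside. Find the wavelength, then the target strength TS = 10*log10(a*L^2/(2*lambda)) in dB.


Step 1: lambda = c/f = 1500/57900 = 0.02591 m
Step 2: TS = 10*log10(a*L^2/(2*lambda)) = 10*log10(1.29*84^2/(2*0.02591)) = 52.45

52.45 dB


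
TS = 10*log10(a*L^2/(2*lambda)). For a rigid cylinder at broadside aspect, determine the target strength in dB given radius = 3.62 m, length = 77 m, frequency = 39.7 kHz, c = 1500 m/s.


54.53 dB


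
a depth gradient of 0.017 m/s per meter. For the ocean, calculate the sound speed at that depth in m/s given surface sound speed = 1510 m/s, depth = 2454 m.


1551.718 m/s


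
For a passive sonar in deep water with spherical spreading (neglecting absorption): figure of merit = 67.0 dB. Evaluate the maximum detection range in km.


At max range FOM = TL, so 20*log10(R) = 67.0
R = 10^(67.0/20) = 2238.72 m = 2.24 km

2.24 km


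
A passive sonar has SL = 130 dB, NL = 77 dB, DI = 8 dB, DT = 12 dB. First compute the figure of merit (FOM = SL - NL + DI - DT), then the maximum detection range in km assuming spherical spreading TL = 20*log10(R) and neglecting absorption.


Step 1: FOM = SL - NL + DI - DT = 130 - 77 + 8 - 12 = 49 dB
Step 2: at max range FOM = TL = 20*log10(R), so R = 10^(49/20) = 281.84 m = 0.28 km

0.28 km


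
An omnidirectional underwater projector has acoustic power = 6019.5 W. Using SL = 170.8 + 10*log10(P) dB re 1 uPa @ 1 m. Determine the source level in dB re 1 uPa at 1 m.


SL = 170.8 + 10*log10(6019.5) = 170.8 + 37.8 = 208.6

208.6 dB


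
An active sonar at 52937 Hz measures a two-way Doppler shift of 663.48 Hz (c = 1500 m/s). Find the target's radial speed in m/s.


From fd = 2*f*v/c, v = c*fd/(2*f) = 1500 * 663.48 / (2*52937) = 9.4

9.4 m/s


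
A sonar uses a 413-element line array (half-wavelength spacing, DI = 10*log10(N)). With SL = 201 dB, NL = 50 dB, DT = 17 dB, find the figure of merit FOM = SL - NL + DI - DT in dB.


Step 1: DI = 10*log10(413) = 26.16 dB
Step 2: FOM = SL - NL + DI - DT = 201 - 50 + 26.16 - 17 = 160.16

160.16 dB


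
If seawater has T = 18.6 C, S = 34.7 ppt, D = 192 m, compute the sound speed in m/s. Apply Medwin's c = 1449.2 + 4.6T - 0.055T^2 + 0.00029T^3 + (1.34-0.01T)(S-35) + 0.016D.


1520.32 m/s


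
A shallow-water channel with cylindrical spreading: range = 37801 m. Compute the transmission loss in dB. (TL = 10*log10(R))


TL = 10*log10(37801) = 45.78

45.78 dB


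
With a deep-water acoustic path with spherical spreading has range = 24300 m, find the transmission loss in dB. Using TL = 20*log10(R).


TL = 20*log10(24300) = 87.71

87.71 dB


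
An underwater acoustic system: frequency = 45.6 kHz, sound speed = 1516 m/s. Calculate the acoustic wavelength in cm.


lambda = c/f = 1516 / 45600 = 0.0332 m = 3.32 cm

3.32 cm


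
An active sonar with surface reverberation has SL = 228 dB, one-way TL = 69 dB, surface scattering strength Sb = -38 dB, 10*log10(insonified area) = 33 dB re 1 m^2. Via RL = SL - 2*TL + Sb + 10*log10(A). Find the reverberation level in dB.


85 dB


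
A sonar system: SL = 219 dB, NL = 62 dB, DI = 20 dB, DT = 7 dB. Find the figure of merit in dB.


FOM = SL - NL + DI - DT = 219 - 62 + 20 - 7 = 170

170 dB


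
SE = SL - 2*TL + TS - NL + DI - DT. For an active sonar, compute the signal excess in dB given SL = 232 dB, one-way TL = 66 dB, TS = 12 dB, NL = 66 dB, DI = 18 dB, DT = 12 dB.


52 dB


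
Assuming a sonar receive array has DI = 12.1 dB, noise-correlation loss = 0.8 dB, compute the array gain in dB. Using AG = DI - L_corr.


AG = DI - L_corr = 12.1 - 0.8 = 11.3

11.3 dB


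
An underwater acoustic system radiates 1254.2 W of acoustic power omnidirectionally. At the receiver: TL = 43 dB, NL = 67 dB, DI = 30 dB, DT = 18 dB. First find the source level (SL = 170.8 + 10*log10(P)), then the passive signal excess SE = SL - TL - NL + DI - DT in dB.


Step 1: SL = 170.8 + 10*log10(1254.2) = 201.78 dB
Step 2: SE = SL - TL - NL + DI - DT = 201.78 - 43 - 67 + 30 - 18 = 103.78

103.78 dB


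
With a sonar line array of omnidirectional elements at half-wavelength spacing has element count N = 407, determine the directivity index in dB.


DI = 10*log10(407) = 26.1

26.1 dB


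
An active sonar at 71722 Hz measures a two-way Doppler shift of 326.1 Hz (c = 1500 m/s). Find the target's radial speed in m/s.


From fd = 2*f*v/c, v = c*fd/(2*f) = 1500 * 326.1 / (2*71722) = 3.41

3.41 m/s


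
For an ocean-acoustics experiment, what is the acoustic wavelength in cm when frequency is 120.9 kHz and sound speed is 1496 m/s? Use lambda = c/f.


1.24 cm


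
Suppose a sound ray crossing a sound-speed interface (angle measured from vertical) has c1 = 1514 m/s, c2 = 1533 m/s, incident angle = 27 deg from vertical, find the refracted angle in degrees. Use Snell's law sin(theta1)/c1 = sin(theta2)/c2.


27.37 deg


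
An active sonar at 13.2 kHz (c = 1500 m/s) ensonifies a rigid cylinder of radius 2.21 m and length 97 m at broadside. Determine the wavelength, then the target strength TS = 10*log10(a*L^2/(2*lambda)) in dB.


Step 1: lambda = c/f = 1500/13200 = 0.11364 m
Step 2: TS = 10*log10(a*L^2/(2*lambda)) = 10*log10(2.21*97^2/(2*0.11364)) = 49.61

49.61 dB


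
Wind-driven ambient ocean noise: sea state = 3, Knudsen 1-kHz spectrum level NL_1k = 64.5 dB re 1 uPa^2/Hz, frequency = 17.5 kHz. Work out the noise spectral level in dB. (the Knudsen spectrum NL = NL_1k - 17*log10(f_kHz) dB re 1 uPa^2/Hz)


NL = NL_1k - 17*log10(f_kHz) = 64.5 - 17*log10(17.5) = 64.5 - (21.13) = 43.37

43.37 dB


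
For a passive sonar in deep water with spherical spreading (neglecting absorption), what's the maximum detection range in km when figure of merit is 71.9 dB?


At max range FOM = TL, so 20*log10(R) = 71.9
R = 10^(71.9/20) = 3935.5 m = 3.94 km

3.94 km


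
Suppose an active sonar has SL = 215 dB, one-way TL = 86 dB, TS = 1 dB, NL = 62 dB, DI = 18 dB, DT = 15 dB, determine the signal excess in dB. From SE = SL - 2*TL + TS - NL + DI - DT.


SE = SL - 2*TL + TS - NL + DI - DT = 215 - 2*86 + (1) - 62 + 18 - 15 = -15

-15 dB


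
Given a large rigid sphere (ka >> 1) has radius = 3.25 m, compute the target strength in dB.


4.22 dB


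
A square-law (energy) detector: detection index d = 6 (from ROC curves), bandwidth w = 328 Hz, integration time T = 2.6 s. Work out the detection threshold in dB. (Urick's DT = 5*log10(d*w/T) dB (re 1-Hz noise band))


14.4 dB


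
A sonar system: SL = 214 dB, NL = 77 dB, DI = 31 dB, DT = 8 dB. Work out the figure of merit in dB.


160 dB


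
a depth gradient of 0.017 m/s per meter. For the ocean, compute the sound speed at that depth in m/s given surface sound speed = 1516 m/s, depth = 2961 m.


c = 1516 + 0.017 * 2961 = 1566.337

1566.337 m/s


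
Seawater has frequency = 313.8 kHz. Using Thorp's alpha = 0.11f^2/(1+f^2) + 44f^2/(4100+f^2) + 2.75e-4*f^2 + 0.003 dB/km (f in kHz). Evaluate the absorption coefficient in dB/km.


f^2 = 98470.44
alpha = 0.11*98470.44/(1+98470.44) + 44*98470.44/(4100+98470.44) + 2.75e-4*98470.44 + 0.003 = 69.434

69.434 dB/km


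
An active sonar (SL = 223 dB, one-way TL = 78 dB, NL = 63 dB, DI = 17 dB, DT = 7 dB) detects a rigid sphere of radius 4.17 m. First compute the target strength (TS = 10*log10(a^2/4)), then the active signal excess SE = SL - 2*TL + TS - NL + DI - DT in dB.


Step 1: TS = 10*log10(4.17^2/4) = 6.38 dB
Step 2: SE = SL - 2*TL + TS - NL + DI - DT = 223 - 2*78 + (6.38) - 63 + 17 - 7 = 20.38

20.38 dB


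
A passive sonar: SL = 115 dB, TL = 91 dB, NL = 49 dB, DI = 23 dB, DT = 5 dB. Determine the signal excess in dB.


SE = SL - TL - NL + DI - DT = 115 - 91 - 49 + 23 - 5 = -7

-7 dB


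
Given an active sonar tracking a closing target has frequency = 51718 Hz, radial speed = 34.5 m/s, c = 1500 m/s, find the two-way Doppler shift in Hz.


fd = 2*f*v/c = 2 * 51718 * 34.5 / 1500 = 2379.03

2379.03 Hz


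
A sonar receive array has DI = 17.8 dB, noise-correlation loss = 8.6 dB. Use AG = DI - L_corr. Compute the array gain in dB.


AG = DI - L_corr = 17.8 - 8.6 = 9.2

9.2 dB


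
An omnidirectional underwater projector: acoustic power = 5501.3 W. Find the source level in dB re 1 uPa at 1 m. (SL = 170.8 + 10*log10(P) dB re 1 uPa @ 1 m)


SL = 170.8 + 10*log10(5501.3) = 170.8 + 37.4 = 208.2

208.2 dB


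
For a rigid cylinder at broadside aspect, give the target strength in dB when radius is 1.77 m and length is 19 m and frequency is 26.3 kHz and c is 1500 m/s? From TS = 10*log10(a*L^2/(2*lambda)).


lambda = 1500/26300 = 0.05703 m
TS = 10*log10(1.77*19^2/(2*0.05703)) = 37.48

37.48 dB


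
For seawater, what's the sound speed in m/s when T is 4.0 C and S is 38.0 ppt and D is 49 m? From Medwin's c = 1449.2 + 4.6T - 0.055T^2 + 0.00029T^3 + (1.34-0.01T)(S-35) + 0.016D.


c = 1449.2 + 4.6*4.0 - 0.055*4.0^2 + 0.00029*4.0^3 + (1.34 - 0.01*4.0)*(38.0 - 35) + 0.016*49 = 1471.42

1471.42 m/s


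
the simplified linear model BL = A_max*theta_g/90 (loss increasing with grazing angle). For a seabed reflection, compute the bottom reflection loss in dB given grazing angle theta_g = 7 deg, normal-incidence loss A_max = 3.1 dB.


BL = A_max * theta_g / 90 = 3.1 * 7 / 90 = 0.24

0.24 dB


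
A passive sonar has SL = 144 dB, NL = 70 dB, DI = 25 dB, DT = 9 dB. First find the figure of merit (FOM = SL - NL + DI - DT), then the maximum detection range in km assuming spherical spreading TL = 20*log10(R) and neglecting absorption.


Step 1: FOM = SL - NL + DI - DT = 144 - 70 + 25 - 9 = 90 dB
Step 2: at max range FOM = TL = 20*log10(R), so R = 10^(90/20) = 31622.78 m = 31.62 km

31.62 km


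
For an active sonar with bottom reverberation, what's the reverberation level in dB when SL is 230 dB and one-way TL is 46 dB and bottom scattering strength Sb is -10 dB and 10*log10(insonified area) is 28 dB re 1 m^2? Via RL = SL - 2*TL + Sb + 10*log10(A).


156 dB


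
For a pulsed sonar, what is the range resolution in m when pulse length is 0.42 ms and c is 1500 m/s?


0.315 m


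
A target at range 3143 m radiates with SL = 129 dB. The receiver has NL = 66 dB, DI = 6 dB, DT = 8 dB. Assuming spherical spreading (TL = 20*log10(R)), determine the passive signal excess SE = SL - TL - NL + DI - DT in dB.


-8.95 dB


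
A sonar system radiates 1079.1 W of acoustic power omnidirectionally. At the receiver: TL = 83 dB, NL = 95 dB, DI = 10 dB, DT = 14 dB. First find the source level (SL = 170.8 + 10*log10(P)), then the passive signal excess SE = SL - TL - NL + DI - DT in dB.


Step 1: SL = 170.8 + 10*log10(1079.1) = 201.13 dB
Step 2: SE = SL - TL - NL + DI - DT = 201.13 - 83 - 95 + 10 - 14 = 19.13

19.13 dB


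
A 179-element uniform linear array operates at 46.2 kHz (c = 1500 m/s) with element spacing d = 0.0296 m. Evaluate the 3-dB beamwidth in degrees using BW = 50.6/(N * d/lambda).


Step 1: lambda = 1500/46200 = 0.03247 m
Step 2: d/lambda = 0.0296/0.03247 = 0.9116
Step 3: BW = 50.6/(N * d/lambda) = 50.6/(179 * 0.9116) = 0.31

0.31 deg


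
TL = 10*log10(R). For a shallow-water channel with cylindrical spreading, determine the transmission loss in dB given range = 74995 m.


TL = 10*log10(74995) = 48.75

48.75 dB


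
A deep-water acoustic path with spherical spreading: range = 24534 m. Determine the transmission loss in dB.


TL = 20*log10(24534) = 87.8

87.8 dB


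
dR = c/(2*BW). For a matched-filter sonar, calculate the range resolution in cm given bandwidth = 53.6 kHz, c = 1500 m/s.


1.4 cm


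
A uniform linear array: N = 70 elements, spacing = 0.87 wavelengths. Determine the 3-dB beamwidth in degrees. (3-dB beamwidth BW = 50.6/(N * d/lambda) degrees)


BW = 50.6 / (70 * 0.87) = 50.6 / 60.9 = 0.83

0.83 deg


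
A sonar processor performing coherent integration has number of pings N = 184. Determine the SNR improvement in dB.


22.65 dB


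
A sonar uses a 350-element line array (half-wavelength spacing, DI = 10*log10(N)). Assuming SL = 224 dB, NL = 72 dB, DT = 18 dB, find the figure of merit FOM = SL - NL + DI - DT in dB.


159.44 dB


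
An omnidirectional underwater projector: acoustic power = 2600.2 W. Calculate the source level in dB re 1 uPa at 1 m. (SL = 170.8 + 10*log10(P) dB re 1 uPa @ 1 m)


SL = 170.8 + 10*log10(2600.2) = 170.8 + 34.15 = 204.95

204.95 dB


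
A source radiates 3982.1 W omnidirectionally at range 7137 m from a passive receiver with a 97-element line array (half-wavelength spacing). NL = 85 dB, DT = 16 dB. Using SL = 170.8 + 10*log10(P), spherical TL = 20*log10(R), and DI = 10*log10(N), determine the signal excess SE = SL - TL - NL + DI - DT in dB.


48.6 dB


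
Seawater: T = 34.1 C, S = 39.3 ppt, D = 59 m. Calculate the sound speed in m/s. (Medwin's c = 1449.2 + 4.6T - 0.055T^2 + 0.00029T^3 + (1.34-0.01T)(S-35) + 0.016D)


1558.84 m/s


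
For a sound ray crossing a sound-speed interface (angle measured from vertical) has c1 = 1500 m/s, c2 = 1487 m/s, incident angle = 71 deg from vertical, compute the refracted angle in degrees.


sin(theta2) = (c2/c1)*sin(theta1) = (1487/1500)*sin(71 deg) = 0.93732
theta2 = arcsin(0.93732) = 69.61

69.61 deg


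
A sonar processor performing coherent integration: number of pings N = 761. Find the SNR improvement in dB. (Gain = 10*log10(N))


Gain = 10*log10(761) = 28.81

28.81 dB


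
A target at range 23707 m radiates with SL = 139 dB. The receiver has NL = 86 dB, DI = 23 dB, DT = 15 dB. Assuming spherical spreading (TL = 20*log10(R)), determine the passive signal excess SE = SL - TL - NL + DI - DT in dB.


Step 1: TL = 20*log10(23707) = 87.5 dB
Step 2: SE = 139 - 87.5 - 86 + 23 - 15 = -26.5

-26.5 dB


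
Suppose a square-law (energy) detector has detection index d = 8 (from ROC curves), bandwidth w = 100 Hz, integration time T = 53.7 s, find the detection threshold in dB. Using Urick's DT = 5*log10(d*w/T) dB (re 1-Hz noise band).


DT = 5*log10(d*w/T) = 5*log10(8 * 100 / 53.7) = 5*log10(14.9) = 5.87

5.87 dB


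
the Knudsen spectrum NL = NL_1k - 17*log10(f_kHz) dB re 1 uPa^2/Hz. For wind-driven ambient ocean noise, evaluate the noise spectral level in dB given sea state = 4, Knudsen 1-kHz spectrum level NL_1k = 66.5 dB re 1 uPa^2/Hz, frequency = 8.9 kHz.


NL = NL_1k - 17*log10(f_kHz) = 66.5 - 17*log10(8.9) = 66.5 - (16.14) = 50.36

50.36 dB


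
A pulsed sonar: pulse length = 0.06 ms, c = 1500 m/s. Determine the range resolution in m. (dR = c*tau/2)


dR = c*tau/2 = 1500 * 0.06e-3 / 2 = 0.045

0.045 m
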